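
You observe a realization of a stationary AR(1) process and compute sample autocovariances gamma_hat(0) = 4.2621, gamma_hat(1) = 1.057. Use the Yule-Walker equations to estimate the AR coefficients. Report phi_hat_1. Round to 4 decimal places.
\hat\phi_{1} = 0.2480

The Yule-Walker equations for an AR(p) process read, in matrix form,
  Gamma_p phi = r_p,   with   (Gamma_p)_{ij} = gamma(|i - j|),
                       (r_p)_i = gamma(i),   i,j = 1..p.
Substitute the sample gammas (Toeplitz matrix and right-hand side of size 1):
  Gamma_p = [[4.2621]]
  r_p     = [1.057]
With p = 1 this is the single equation gamma(0) phi_1 = gamma(1):
  phi_hat_1 = gamma(1) / gamma(0) = 1.057 / 4.2621 = 0.2480.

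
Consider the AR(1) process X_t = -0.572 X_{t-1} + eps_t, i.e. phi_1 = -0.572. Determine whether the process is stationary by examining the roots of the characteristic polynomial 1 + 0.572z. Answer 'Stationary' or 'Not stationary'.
\text{Stationary}

The AR(p) characteristic polynomial is P(z) = 1 + 0.572z.
Stationarity requires all roots to lie outside the unit circle, i.e. |z| > 1 for every root.
This is linear in z: 1 + (0.572) z = 0  =>  z = -1/(0.572) = -1.748252,  |z| = 1.748252.
Moduli of all roots: 1.7483.
All moduli strictly greater than 1? Yes.
Verdict: Stationary.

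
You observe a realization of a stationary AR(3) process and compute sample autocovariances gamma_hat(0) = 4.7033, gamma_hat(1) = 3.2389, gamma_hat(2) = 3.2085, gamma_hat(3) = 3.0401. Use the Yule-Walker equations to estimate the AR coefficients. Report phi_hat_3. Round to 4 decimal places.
\hat\phi_{3} = 0.2030

The Yule-Walker equations for an AR(p) process read, in matrix form,
  Gamma_p phi = r_p,   with   (Gamma_p)_{ij} = gamma(|i - j|),
                       (r_p)_i = gamma(i),   i,j = 1..p.
Substitute the sample gammas (Toeplitz matrix and right-hand side of size 3):
  Gamma_p = [[4.7033, 3.2389, 3.2085], [3.2389, 4.7033, 3.2389], [3.2085, 3.2389, 4.7033]]
  r_p     = [3.2389, 3.2085, 3.0401]
Written out (R1..R3):
  (R1) 4.7033 phi_1 + 3.2389 phi_2 + 3.2085 phi_3 = 3.2389
  (R2) 3.2389 phi_1 + 4.7033 phi_2 + 3.2389 phi_3 = 3.2085
  (R3) 3.2085 phi_1 + 3.2389 phi_2 + 4.7033 phi_3 = 3.0401
Gaussian elimination:
  R2 <- R2 - (3.2389/4.7033) R1 = R2 - (0.688644) R1:  2.47285 phi_2 + 1.029385 phi_3 = 0.97805
  R3 <- R3 - (3.2085/4.7033) R1 = R3 - (0.682181) R1:  1.029385 phi_2 + 2.514524 phi_3 = 0.830585
  R3 <- R3 - (1.029385/2.47285) R2 = R3 - (0.416275) R2:  2.086016 phi_3 = 0.423448
Back-substitution:
  phi_hat_3 = 0.423448 / 2.086016 = 0.202993
  phi_hat_2 = (0.97805 - (1.029385)(0.202993)) / 2.47285 = 0.311014
  phi_hat_1 = (3.2389 - (3.2389)(0.311014) - (3.2085)(0.202993)) / 4.7033 = 0.335988
So phi_hat = [0.3360, 0.3110, 0.2030].
Therefore phi_hat_3 = 0.2030.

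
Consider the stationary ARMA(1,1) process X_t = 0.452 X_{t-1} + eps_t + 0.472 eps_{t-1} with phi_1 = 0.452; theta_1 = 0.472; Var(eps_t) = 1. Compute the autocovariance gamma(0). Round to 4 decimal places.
\gamma(0) = 2.0730

Multiply the model equation by X_{t-k} and take expectations. With theta_0 = psi_0 = 1 and psi_j the MA(infinity) weights, this gives
  gamma(k) - sum_i phi_i gamma(k-i) = c_k,
  c_k = sigma^2 * sum_{j=k..q} theta_j psi_{j-k}   (c_k = 0 for k > q),
using gamma(-m) = gamma(m).
psi-weights needed (psi_j = theta_j + sum_i phi_i psi_{j-i}):
  psi_1 = theta_1 + phi_1 = 0.472 + (0.452) = 0.924
Right-hand sides:
  c_0 = sigma^2 (1 + theta_1 psi_1) = 1 * (1 + (0.472)(0.924)) = 1 * 1.436128 = 1.436128
  c_1 = sigma^2 theta_1 = 1 * (0.472) = 0.472
  c_2 = 0
Equations for k = 0 and k = 1 (AR order 1):
  gamma(0) = phi_1 gamma(1) + c_0
  gamma(1) = phi_1 gamma(0) + c_1
Substituting the second into the first: gamma(0) (1 - phi_1^2) = c_0 + phi_1 c_1, so
  gamma(0) = (c_0 + phi_1 c_1) / (1 - phi_1^2) = (1.436128 + (0.452)(0.472)) / (1 - (0.452)^2) = 1.649472 / 0.795696 = 2.072993.
Therefore gamma(0) = 2.0730 (to 4 decimal places).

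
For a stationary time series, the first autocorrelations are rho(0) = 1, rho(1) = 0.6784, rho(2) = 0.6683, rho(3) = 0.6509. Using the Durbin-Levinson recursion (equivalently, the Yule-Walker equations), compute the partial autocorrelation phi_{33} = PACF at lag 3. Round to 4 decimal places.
\phi_{33} = 0.2411

The PACF at lag k is phi_{kk}, the last component of the solution
to the Yule-Walker system G_k phi = r_k where
  (G_k)_{ij} = rho(|i - j|), (r_k)_i = rho(i), i,j = 1..k.
Equivalently, Durbin-Levinson gives phi_{kk} iteratively:
  phi_{11} = rho(1)
  phi_{kk} = [rho(k) - sum_{j=1..k-1} phi_{k-1,j} rho(k-j)]
            / [1 - sum_{j=1..k-1} phi_{k-1,j} rho(j)],
  phi_{k,j} = phi_{k-1,j} - phi_{kk} phi_{k-1,k-j},  j = 1..k-1.
Step k = 1:
  phi_11 = rho(1) = 0.6784.
Step k = 2:
  phi_22 = [rho(2) - phi_11 rho(1)] / [1 - phi_11 rho(1)] = [0.6683 - (0.6784)(0.6784)] / [1 - (0.6784)(0.6784)]
         = 0.20807344 / 0.53977344 = 0.385483.
  Update: phi_21 = phi_11 - phi_22 phi_11 = 0.6784 - (0.385483)(0.6784) = 0.416888.
Step k = 3:
  phi_33 = [rho(3) - phi_21 rho(2) - phi_22 rho(1)] / [1 - phi_21 rho(1) - phi_22 rho(2)]
    numerator   = 0.6509 - (0.416888)(0.6683) - (0.385483)(0.6784) = 0.11078188
    denominator = 1 - (0.416888)(0.6784) - (0.385483)(0.6683) = 0.45956468
  phi_33 = 0.11078188 / 0.45956468 = 0.2411.
Therefore phi_{33} = 0.2411.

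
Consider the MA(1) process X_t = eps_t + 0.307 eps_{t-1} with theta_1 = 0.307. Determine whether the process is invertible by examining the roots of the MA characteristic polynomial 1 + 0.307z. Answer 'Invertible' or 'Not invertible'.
\text{Invertible}

The MA(q) characteristic polynomial is P(z) = 1 + 0.307z.
Invertibility requires all roots to lie outside the unit circle, i.e. |z| > 1 for every root.
This is linear in z: 1 + (0.307) z = 0  =>  z = -1/(0.307) = -3.257329,  |z| = 3.257329.
Moduli of all roots: 3.2573.
All moduli strictly greater than 1? Yes.
Verdict: Invertible.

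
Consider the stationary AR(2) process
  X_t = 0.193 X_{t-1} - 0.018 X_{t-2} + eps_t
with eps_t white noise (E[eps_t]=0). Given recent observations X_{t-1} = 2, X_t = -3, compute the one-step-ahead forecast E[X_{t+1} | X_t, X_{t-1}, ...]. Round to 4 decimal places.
E[X_{t+1} \mid \mathcal F_t] = -0.6150

For an AR(p) model X_t = c + sum_i phi_i X_{t-i} + eps_t, the
one-step-ahead conditional mean is
  E[X_{t+1} | X_t, ...] = c + sum_i phi_i X_{t+1-i}.
Substitute known values:
  E[X_{t+1} | ...] = (0.193) * (-3) + (-0.018) * (2)
                   = -0.6150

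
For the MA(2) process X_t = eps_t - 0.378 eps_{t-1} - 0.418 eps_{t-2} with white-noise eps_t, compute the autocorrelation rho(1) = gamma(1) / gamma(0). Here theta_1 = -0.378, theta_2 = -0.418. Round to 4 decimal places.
\rho(1) = -0.1670

For an MA(q) process with theta_0 = 1, the autocovariance is
  gamma(k) = sigma^2 * sum_{i=0..q-k} theta_i * theta_{i+k},
and rho(k) = gamma(k) / gamma(0). Sigma^2 cancels.
  numerator   = (1)*(-0.378) + (-0.378)*(-0.418) = -0.219996.
  denominator = (1)^2 + (-0.378)^2 + (-0.418)^2 = 1.317608.
  rho(1) = -0.219996 / 1.317608 = -0.1670.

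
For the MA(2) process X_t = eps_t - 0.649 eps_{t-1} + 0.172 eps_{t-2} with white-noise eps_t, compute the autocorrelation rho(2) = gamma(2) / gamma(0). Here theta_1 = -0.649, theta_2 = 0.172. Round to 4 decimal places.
\rho(2) = 0.1186

For an MA(q) process with theta_0 = 1, the autocovariance is
  gamma(k) = sigma^2 * sum_{i=0..q-k} theta_i * theta_{i+k},
and rho(k) = gamma(k) / gamma(0). Sigma^2 cancels.
  numerator   = (1)*(0.172) = 0.172.
  denominator = (1)^2 + (-0.649)^2 + (0.172)^2 = 1.450785.
  rho(2) = 0.172 / 1.450785 = 0.1186.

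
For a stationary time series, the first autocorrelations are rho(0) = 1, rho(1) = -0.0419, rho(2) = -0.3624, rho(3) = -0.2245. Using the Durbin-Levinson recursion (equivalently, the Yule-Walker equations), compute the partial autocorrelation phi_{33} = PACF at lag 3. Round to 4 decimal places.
\phi_{33} = -0.3010

The PACF at lag k is phi_{kk}, the last component of the solution
to the Yule-Walker system G_k phi = r_k where
  (G_k)_{ij} = rho(|i - j|), (r_k)_i = rho(i), i,j = 1..k.
Equivalently, Durbin-Levinson gives phi_{kk} iteratively:
  phi_{11} = rho(1)
  phi_{kk} = [rho(k) - sum_{j=1..k-1} phi_{k-1,j} rho(k-j)]
            / [1 - sum_{j=1..k-1} phi_{k-1,j} rho(j)],
  phi_{k,j} = phi_{k-1,j} - phi_{kk} phi_{k-1,k-j},  j = 1..k-1.
Step k = 1:
  phi_11 = rho(1) = -0.0419.
Step k = 2:
  phi_22 = [rho(2) - phi_11 rho(1)] / [1 - phi_11 rho(1)] = [-0.3624 - (-0.0419)(-0.0419)] / [1 - (-0.0419)(-0.0419)]
         = -0.36415561 / 0.99824439 = -0.364796.
  Update: phi_21 = phi_11 - phi_22 phi_11 = -0.0419 - (-0.364796)(-0.0419) = -0.057185.
Step k = 3:
  phi_33 = [rho(3) - phi_21 rho(2) - phi_22 rho(1)] / [1 - phi_21 rho(1) - phi_22 rho(2)]
    numerator   = -0.2245 - (-0.057185)(-0.3624) - (-0.364796)(-0.0419) = -0.26050878
    denominator = 1 - (-0.057185)(-0.0419) - (-0.364796)(-0.3624) = 0.86540186
  phi_33 = -0.26050878 / 0.86540186 = -0.301.
Therefore phi_{33} = -0.3010.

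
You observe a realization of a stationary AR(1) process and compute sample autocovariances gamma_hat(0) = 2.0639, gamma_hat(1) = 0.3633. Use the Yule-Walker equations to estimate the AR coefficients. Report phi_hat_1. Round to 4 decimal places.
\hat\phi_{1} = 0.1760

The Yule-Walker equations for an AR(p) process read, in matrix form,
  Gamma_p phi = r_p,   with   (Gamma_p)_{ij} = gamma(|i - j|),
                       (r_p)_i = gamma(i),   i,j = 1..p.
Substitute the sample gammas (Toeplitz matrix and right-hand side of size 1):
  Gamma_p = [[2.0639]]
  r_p     = [0.3633]
With p = 1 this is the single equation gamma(0) phi_1 = gamma(1):
  phi_hat_1 = gamma(1) / gamma(0) = 0.3633 / 2.0639 = 0.1760.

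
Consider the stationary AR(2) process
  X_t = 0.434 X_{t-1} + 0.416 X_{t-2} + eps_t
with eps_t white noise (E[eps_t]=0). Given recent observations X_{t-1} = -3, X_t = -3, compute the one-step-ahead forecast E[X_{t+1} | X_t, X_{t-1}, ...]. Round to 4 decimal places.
E[X_{t+1} \mid \mathcal F_t] = -2.5500

For an AR(p) model X_t = c + sum_i phi_i X_{t-i} + eps_t, the
one-step-ahead conditional mean is
  E[X_{t+1} | X_t, ...] = c + sum_i phi_i X_{t+1-i}.
Substitute known values:
  E[X_{t+1} | ...] = (0.434) * (-3) + (0.416) * (-3)
                   = -2.5500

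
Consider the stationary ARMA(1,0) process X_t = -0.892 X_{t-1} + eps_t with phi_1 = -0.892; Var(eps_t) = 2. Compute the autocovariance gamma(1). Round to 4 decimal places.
\gamma(1) = -8.7307

Multiply the model equation by X_{t-k} and take expectations. With theta_0 = psi_0 = 1 and psi_j the MA(infinity) weights, this gives
  gamma(k) - sum_i phi_i gamma(k-i) = c_k,
  c_k = sigma^2 * sum_{j=k..q} theta_j psi_{j-k}   (c_k = 0 for k > q),
using gamma(-m) = gamma(m).
Pure AR (q = 0): c_0 = sigma^2 = 2, c_k = 0 for k >= 1.
Equations for k = 0 and k = 1 (AR order 1):
  gamma(0) = phi_1 gamma(1) + c_0
  gamma(1) = phi_1 gamma(0) + c_1
Substituting the second into the first: gamma(0) (1 - phi_1^2) = c_0 + phi_1 c_1, so
  gamma(0) = c_0 / (1 - phi_1^2) = 2 / (1 - (-0.892)^2) = 2 / 0.204336 = 9.7878.
  gamma(1) = phi_1 gamma(0) = (-0.892)(9.7878) = -8.730718.
Therefore gamma(1) = -8.7307 (to 4 decimal places).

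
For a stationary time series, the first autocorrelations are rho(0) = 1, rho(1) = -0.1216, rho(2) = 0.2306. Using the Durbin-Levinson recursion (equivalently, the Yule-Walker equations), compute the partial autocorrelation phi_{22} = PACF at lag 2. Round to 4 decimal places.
\phi_{22} = 0.2191

The PACF at lag k is phi_{kk}, the last component of the solution
to the Yule-Walker system G_k phi = r_k where
  (G_k)_{ij} = rho(|i - j|), (r_k)_i = rho(i), i,j = 1..k.
Equivalently, Durbin-Levinson gives phi_{kk} iteratively:
  phi_{11} = rho(1)
  phi_{kk} = [rho(k) - sum_{j=1..k-1} phi_{k-1,j} rho(k-j)]
            / [1 - sum_{j=1..k-1} phi_{k-1,j} rho(j)],
  phi_{k,j} = phi_{k-1,j} - phi_{kk} phi_{k-1,k-j},  j = 1..k-1.
Step k = 1:
  phi_11 = rho(1) = -0.1216.
Step k = 2:
  phi_22 = [rho(2) - phi_11 rho(1)] / [1 - phi_11 rho(1)] = [0.2306 - (-0.1216)(-0.1216)] / [1 - (-0.1216)(-0.1216)]
         = 0.21581344 / 0.98521344 = 0.2191.
Therefore phi_{22} = 0.2191.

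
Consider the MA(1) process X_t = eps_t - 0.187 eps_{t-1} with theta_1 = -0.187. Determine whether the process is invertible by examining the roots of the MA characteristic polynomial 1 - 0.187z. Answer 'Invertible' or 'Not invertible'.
\text{Invertible}

The MA(q) characteristic polynomial is P(z) = 1 - 0.187z.
Invertibility requires all roots to lie outside the unit circle, i.e. |z| > 1 for every root.
This is linear in z: 1 + (-0.187) z = 0  =>  z = -1/(-0.187) = 5.347594,  |z| = 5.347594.
Moduli of all roots: 5.3476.
All moduli strictly greater than 1? Yes.
Verdict: Invertible.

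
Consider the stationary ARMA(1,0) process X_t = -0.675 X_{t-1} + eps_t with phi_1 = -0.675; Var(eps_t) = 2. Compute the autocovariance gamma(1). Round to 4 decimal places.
\gamma(1) = -2.4799

Multiply the model equation by X_{t-k} and take expectations. With theta_0 = psi_0 = 1 and psi_j the MA(infinity) weights, this gives
  gamma(k) - sum_i phi_i gamma(k-i) = c_k,
  c_k = sigma^2 * sum_{j=k..q} theta_j psi_{j-k}   (c_k = 0 for k > q),
using gamma(-m) = gamma(m).
Pure AR (q = 0): c_0 = sigma^2 = 2, c_k = 0 for k >= 1.
Equations for k = 0 and k = 1 (AR order 1):
  gamma(0) = phi_1 gamma(1) + c_0
  gamma(1) = phi_1 gamma(0) + c_1
Substituting the second into the first: gamma(0) (1 - phi_1^2) = c_0 + phi_1 c_1, so
  gamma(0) = c_0 / (1 - phi_1^2) = 2 / (1 - (-0.675)^2) = 2 / 0.544375 = 3.673938.
  gamma(1) = phi_1 gamma(0) = (-0.675)(3.673938) = -2.479908.
Therefore gamma(1) = -2.4799 (to 4 decimal places).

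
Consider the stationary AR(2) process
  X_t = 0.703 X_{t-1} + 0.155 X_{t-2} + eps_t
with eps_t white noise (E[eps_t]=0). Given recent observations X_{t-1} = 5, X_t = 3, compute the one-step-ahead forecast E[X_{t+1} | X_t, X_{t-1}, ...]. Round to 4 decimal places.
E[X_{t+1} \mid \mathcal F_t] = 2.8840

For an AR(p) model X_t = c + sum_i phi_i X_{t-i} + eps_t, the
one-step-ahead conditional mean is
  E[X_{t+1} | X_t, ...] = c + sum_i phi_i X_{t+1-i}.
Substitute known values:
  E[X_{t+1} | ...] = (0.703) * (3) + (0.155) * (5)
                   = 2.8840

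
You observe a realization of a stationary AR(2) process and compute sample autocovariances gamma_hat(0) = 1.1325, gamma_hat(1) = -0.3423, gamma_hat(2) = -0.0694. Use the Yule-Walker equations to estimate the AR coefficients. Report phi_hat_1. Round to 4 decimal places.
\hat\phi_{1} = -0.3530

The Yule-Walker equations for an AR(p) process read, in matrix form,
  Gamma_p phi = r_p,   with   (Gamma_p)_{ij} = gamma(|i - j|),
                       (r_p)_i = gamma(i),   i,j = 1..p.
Substitute the sample gammas (Toeplitz matrix and right-hand side of size 2):
  Gamma_p = [[1.1325, -0.3423], [-0.3423, 1.1325]]
  r_p     = [-0.3423, -0.0694]
Written out:
  1.1325 phi_1 - 0.3423 phi_2 = -0.3423
  -0.3423 phi_1 + 1.1325 phi_2 = -0.0694
Solve by Cramer's rule:
  det = gamma(0)^2 - gamma(1)^2 = (1.1325)^2 - (-0.3423)^2 = 1.28255625 - 0.11716929 = 1.16538696
  phi_hat_1 = [gamma(1) gamma(0) - gamma(1) gamma(2)] / det = [(-0.3423)(1.1325) - (-0.3423)(-0.0694)] / 1.16538696 = -0.41141037 / 1.16538696 = -0.353
  phi_hat_2 = [gamma(0) gamma(2) - gamma(1)^2] / det = [(1.1325)(-0.0694) - (-0.3423)^2] / 1.16538696 = -0.19576479 / 1.16538696 = -0.168
So phi_hat = [-0.3530, -0.1680].
Therefore phi_hat_1 = -0.3530.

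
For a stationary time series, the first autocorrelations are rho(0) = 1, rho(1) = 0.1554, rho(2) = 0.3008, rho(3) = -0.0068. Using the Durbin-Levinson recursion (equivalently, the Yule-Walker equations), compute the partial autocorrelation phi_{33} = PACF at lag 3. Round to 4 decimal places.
\phi_{33} = -0.0940

The PACF at lag k is phi_{kk}, the last component of the solution
to the Yule-Walker system G_k phi = r_k where
  (G_k)_{ij} = rho(|i - j|), (r_k)_i = rho(i), i,j = 1..k.
Equivalently, Durbin-Levinson gives phi_{kk} iteratively:
  phi_{11} = rho(1)
  phi_{kk} = [rho(k) - sum_{j=1..k-1} phi_{k-1,j} rho(k-j)]
            / [1 - sum_{j=1..k-1} phi_{k-1,j} rho(j)],
  phi_{k,j} = phi_{k-1,j} - phi_{kk} phi_{k-1,k-j},  j = 1..k-1.
Step k = 1:
  phi_11 = rho(1) = 0.1554.
Step k = 2:
  phi_22 = [rho(2) - phi_11 rho(1)] / [1 - phi_11 rho(1)] = [0.3008 - (0.1554)(0.1554)] / [1 - (0.1554)(0.1554)]
         = 0.27665084 / 0.97585084 = 0.283497.
  Update: phi_21 = phi_11 - phi_22 phi_11 = 0.1554 - (0.283497)(0.1554) = 0.111345.
Step k = 3:
  phi_33 = [rho(3) - phi_21 rho(2) - phi_22 rho(1)] / [1 - phi_21 rho(1) - phi_22 rho(2)]
    numerator   = -0.0068 - (0.111345)(0.3008) - (0.283497)(0.1554) = -0.08434789
    denominator = 1 - (0.111345)(0.1554) - (0.283497)(0.3008) = 0.89742114
  phi_33 = -0.08434789 / 0.89742114 = -0.094.
Therefore phi_{33} = -0.0940.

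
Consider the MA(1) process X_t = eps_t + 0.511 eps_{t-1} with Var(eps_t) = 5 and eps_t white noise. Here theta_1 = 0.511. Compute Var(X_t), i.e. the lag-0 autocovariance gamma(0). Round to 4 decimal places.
\gamma(0) = 6.3056

For an MA(q) process X_t = eps_t + sum_i theta_i eps_{t-i} with
Var(eps_t) = sigma^2, the variance is
  gamma(0) = sigma^2 * (1 + sum_i theta_i^2).
  sum_i theta_i^2 = (0.511)^2 = 0.261121.
  gamma(0) = 5 * (1 + 0.261121) = 5 * 1.261121 = 6.305605, which rounds to 6.3056.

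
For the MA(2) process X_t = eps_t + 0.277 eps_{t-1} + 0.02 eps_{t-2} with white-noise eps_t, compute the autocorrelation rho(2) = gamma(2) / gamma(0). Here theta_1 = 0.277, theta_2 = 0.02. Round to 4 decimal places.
\rho(2) = 0.0186

For an MA(q) process with theta_0 = 1, the autocovariance is
  gamma(k) = sigma^2 * sum_{i=0..q-k} theta_i * theta_{i+k},
and rho(k) = gamma(k) / gamma(0). Sigma^2 cancels.
  numerator   = (1)*(0.02) = 0.02.
  denominator = (1)^2 + (0.277)^2 + (0.02)^2 = 1.077129.
  rho(2) = 0.02 / 1.077129 = 0.0186.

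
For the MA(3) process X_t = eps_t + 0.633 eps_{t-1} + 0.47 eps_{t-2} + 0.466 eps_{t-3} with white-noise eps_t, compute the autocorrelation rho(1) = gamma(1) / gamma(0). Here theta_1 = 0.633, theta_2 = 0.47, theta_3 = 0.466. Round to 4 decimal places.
\rho(1) = 0.6252

For an MA(q) process with theta_0 = 1, the autocovariance is
  gamma(k) = sigma^2 * sum_{i=0..q-k} theta_i * theta_{i+k},
and rho(k) = gamma(k) / gamma(0). Sigma^2 cancels.
  numerator   = (1)*(0.633) + (0.633)*(0.47) + (0.47)*(0.466) = 1.14953.
  denominator = (1)^2 + (0.633)^2 + (0.47)^2 + (0.466)^2 = 1.838745.
  rho(1) = 1.14953 / 1.838745 = 0.6252.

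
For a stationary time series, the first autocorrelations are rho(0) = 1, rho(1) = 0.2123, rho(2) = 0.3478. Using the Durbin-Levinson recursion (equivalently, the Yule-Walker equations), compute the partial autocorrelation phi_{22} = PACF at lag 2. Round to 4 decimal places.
\phi_{22} = 0.3170

The PACF at lag k is phi_{kk}, the last component of the solution
to the Yule-Walker system G_k phi = r_k where
  (G_k)_{ij} = rho(|i - j|), (r_k)_i = rho(i), i,j = 1..k.
Equivalently, Durbin-Levinson gives phi_{kk} iteratively:
  phi_{11} = rho(1)
  phi_{kk} = [rho(k) - sum_{j=1..k-1} phi_{k-1,j} rho(k-j)]
            / [1 - sum_{j=1..k-1} phi_{k-1,j} rho(j)],
  phi_{k,j} = phi_{k-1,j} - phi_{kk} phi_{k-1,k-j},  j = 1..k-1.
Step k = 1:
  phi_11 = rho(1) = 0.2123.
Step k = 2:
  phi_22 = [rho(2) - phi_11 rho(1)] / [1 - phi_11 rho(1)] = [0.3478 - (0.2123)(0.2123)] / [1 - (0.2123)(0.2123)]
         = 0.30272871 / 0.95492871 = 0.317.
Therefore phi_{22} = 0.3170.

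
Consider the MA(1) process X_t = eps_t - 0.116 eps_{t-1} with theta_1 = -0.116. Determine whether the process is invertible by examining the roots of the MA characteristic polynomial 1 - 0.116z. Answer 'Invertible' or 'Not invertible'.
\text{Invertible}

The MA(q) characteristic polynomial is P(z) = 1 - 0.116z.
Invertibility requires all roots to lie outside the unit circle, i.e. |z| > 1 for every root.
This is linear in z: 1 + (-0.116) z = 0  =>  z = -1/(-0.116) = 8.62069,  |z| = 8.62069.
Moduli of all roots: 8.6207.
All moduli strictly greater than 1? Yes.
Verdict: Invertible.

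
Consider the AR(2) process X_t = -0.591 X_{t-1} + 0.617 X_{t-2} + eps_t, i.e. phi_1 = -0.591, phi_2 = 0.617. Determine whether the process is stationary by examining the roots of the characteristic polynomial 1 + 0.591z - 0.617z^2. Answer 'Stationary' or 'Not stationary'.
\text{Not stationary}

The AR(p) characteristic polynomial is P(z) = 1 + 0.591z - 0.617z^2.
Stationarity requires all roots to lie outside the unit circle, i.e. |z| > 1 for every root.
Set 1 + (0.591) z + (-0.617) z^2 = 0, i.e. a z^2 + b z + c = 0 with a = -0.617, b = 0.591, c = 1.
Discriminant D = b^2 - 4ac = (0.591)^2 - 4*(-0.617)*1 = 0.349281 - (-2.468) = 2.817281.
D >= 0, so the roots are real: z = (-b +/- sqrt(D)) / (2a) = (-0.591 +/- 1.678476) / (-1.234).
  z_1 = (-0.591 + 1.678476) / (-1.234) = -0.8813,   |z_1| = 0.8813.
  z_2 = (-0.591 - 1.678476) / (-1.234) = 1.8391,   |z_2| = 1.8391.
Moduli of all roots: 0.8813, 1.8391.
All moduli strictly greater than 1? No.
Verdict: Not stationary.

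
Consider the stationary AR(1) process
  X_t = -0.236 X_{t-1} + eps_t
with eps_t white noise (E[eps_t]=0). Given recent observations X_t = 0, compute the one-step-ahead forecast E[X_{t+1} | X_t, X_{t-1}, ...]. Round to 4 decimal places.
E[X_{t+1} \mid \mathcal F_t] = 0.0000

For an AR(p) model X_t = c + sum_i phi_i X_{t-i} + eps_t, the
one-step-ahead conditional mean is
  E[X_{t+1} | X_t, ...] = c + sum_i phi_i X_{t+1-i}.
Substitute known values:
  E[X_{t+1} | ...] = (-0.236) * (0)
                   = 0.0000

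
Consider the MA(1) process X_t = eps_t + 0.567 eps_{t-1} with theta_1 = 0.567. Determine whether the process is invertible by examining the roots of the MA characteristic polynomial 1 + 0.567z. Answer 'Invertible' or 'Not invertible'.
\text{Invertible}

The MA(q) characteristic polynomial is P(z) = 1 + 0.567z.
Invertibility requires all roots to lie outside the unit circle, i.e. |z| > 1 for every root.
This is linear in z: 1 + (0.567) z = 0  =>  z = -1/(0.567) = -1.763668,  |z| = 1.763668.
Moduli of all roots: 1.7637.
All moduli strictly greater than 1? Yes.
Verdict: Invertible.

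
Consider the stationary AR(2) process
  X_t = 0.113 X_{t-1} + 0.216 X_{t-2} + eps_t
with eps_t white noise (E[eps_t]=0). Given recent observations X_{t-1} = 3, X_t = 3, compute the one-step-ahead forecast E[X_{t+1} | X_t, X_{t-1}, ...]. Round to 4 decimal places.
E[X_{t+1} \mid \mathcal F_t] = 0.9870

For an AR(p) model X_t = c + sum_i phi_i X_{t-i} + eps_t, the
one-step-ahead conditional mean is
  E[X_{t+1} | X_t, ...] = c + sum_i phi_i X_{t+1-i}.
Substitute known values:
  E[X_{t+1} | ...] = (0.113) * (3) + (0.216) * (3)
                   = 0.9870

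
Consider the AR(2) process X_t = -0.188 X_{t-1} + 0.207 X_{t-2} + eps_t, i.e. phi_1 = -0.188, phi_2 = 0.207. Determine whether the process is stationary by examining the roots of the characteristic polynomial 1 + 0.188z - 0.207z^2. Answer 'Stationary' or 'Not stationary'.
\text{Stationary}

The AR(p) characteristic polynomial is P(z) = 1 + 0.188z - 0.207z^2.
Stationarity requires all roots to lie outside the unit circle, i.e. |z| > 1 for every root.
Set 1 + (0.188) z + (-0.207) z^2 = 0, i.e. a z^2 + b z + c = 0 with a = -0.207, b = 0.188, c = 1.
Discriminant D = b^2 - 4ac = (0.188)^2 - 4*(-0.207)*1 = 0.035344 - (-0.828) = 0.863344.
D >= 0, so the roots are real: z = (-b +/- sqrt(D)) / (2a) = (-0.188 +/- 0.929163) / (-0.414).
  z_1 = (-0.188 + 0.929163) / (-0.414) = -1.7902,   |z_1| = 1.7902.
  z_2 = (-0.188 - 0.929163) / (-0.414) = 2.6985,   |z_2| = 2.6985.
Moduli of all roots: 1.7902, 2.6985.
All moduli strictly greater than 1? Yes.
Verdict: Stationary.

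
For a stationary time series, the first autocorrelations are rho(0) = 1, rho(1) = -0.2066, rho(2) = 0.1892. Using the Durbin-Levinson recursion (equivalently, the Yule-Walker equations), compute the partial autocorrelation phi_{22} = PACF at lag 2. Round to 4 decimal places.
\phi_{22} = 0.1530

The PACF at lag k is phi_{kk}, the last component of the solution
to the Yule-Walker system G_k phi = r_k where
  (G_k)_{ij} = rho(|i - j|), (r_k)_i = rho(i), i,j = 1..k.
Equivalently, Durbin-Levinson gives phi_{kk} iteratively:
  phi_{11} = rho(1)
  phi_{kk} = [rho(k) - sum_{j=1..k-1} phi_{k-1,j} rho(k-j)]
            / [1 - sum_{j=1..k-1} phi_{k-1,j} rho(j)],
  phi_{k,j} = phi_{k-1,j} - phi_{kk} phi_{k-1,k-j},  j = 1..k-1.
Step k = 1:
  phi_11 = rho(1) = -0.2066.
Step k = 2:
  phi_22 = [rho(2) - phi_11 rho(1)] / [1 - phi_11 rho(1)] = [0.1892 - (-0.2066)(-0.2066)] / [1 - (-0.2066)(-0.2066)]
         = 0.14651644 / 0.95731644 = 0.153.
Therefore phi_{22} = 0.1530.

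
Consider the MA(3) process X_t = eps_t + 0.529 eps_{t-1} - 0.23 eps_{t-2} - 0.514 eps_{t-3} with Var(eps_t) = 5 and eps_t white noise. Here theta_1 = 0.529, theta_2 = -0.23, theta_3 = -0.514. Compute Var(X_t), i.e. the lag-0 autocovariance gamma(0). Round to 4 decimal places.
\gamma(0) = 7.9847

For an MA(q) process X_t = eps_t + sum_i theta_i eps_{t-i} with
Var(eps_t) = sigma^2, the variance is
  gamma(0) = sigma^2 * (1 + sum_i theta_i^2).
  sum_i theta_i^2 = (0.529)^2 + (-0.23)^2 + (-0.514)^2 = 0.279841 + 0.0529 + 0.264196 = 0.596937.
  gamma(0) = 5 * (1 + 0.596937) = 5 * 1.596937 = 7.984685, which rounds to 7.9847.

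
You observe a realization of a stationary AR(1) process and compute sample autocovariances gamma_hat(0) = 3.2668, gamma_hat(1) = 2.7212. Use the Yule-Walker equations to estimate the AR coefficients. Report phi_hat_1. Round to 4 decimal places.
\hat\phi_{1} = 0.8330

The Yule-Walker equations for an AR(p) process read, in matrix form,
  Gamma_p phi = r_p,   with   (Gamma_p)_{ij} = gamma(|i - j|),
                       (r_p)_i = gamma(i),   i,j = 1..p.
Substitute the sample gammas (Toeplitz matrix and right-hand side of size 1):
  Gamma_p = [[3.2668]]
  r_p     = [2.7212]
With p = 1 this is the single equation gamma(0) phi_1 = gamma(1):
  phi_hat_1 = gamma(1) / gamma(0) = 2.7212 / 3.2668 = 0.8330.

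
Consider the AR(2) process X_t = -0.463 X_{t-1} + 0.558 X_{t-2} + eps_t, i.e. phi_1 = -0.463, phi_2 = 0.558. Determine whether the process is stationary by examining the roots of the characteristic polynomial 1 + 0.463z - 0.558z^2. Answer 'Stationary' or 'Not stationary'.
\text{Not stationary}

The AR(p) characteristic polynomial is P(z) = 1 + 0.463z - 0.558z^2.
Stationarity requires all roots to lie outside the unit circle, i.e. |z| > 1 for every root.
Set 1 + (0.463) z + (-0.558) z^2 = 0, i.e. a z^2 + b z + c = 0 with a = -0.558, b = 0.463, c = 1.
Discriminant D = b^2 - 4ac = (0.463)^2 - 4*(-0.558)*1 = 0.214369 - (-2.232) = 2.446369.
D >= 0, so the roots are real: z = (-b +/- sqrt(D)) / (2a) = (-0.463 +/- 1.564087) / (-1.116).
  z_1 = (-0.463 + 1.564087) / (-1.116) = -0.9866,   |z_1| = 0.9866.
  z_2 = (-0.463 - 1.564087) / (-1.116) = 1.8164,   |z_2| = 1.8164.
Moduli of all roots: 0.9866, 1.8164.
All moduli strictly greater than 1? No.
Verdict: Not stationary.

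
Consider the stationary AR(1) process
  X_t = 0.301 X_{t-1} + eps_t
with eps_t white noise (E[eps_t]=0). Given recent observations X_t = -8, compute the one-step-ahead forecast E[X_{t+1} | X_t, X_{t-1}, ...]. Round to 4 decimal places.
E[X_{t+1} \mid \mathcal F_t] = -2.4080

For an AR(p) model X_t = c + sum_i phi_i X_{t-i} + eps_t, the
one-step-ahead conditional mean is
  E[X_{t+1} | X_t, ...] = c + sum_i phi_i X_{t+1-i}.
Substitute known values:
  E[X_{t+1} | ...] = (0.301) * (-8)
                   = -2.4080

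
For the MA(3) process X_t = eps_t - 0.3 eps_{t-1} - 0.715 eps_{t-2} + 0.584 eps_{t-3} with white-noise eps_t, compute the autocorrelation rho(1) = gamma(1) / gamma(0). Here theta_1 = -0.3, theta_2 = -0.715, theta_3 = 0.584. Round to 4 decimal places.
\rho(1) = -0.2590

For an MA(q) process with theta_0 = 1, the autocovariance is
  gamma(k) = sigma^2 * sum_{i=0..q-k} theta_i * theta_{i+k},
and rho(k) = gamma(k) / gamma(0). Sigma^2 cancels.
  numerator   = (1)*(-0.3) + (-0.3)*(-0.715) + (-0.715)*(0.584) = -0.50306.
  denominator = (1)^2 + (-0.3)^2 + (-0.715)^2 + (0.584)^2 = 1.942281.
  rho(1) = -0.50306 / 1.942281 = -0.2590.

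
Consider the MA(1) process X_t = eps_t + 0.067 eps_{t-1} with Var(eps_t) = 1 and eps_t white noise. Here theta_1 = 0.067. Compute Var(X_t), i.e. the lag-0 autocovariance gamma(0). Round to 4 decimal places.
\gamma(0) = 1.0045

For an MA(q) process X_t = eps_t + sum_i theta_i eps_{t-i} with
Var(eps_t) = sigma^2, the variance is
  gamma(0) = sigma^2 * (1 + sum_i theta_i^2).
  sum_i theta_i^2 = (0.067)^2 = 0.004489.
  gamma(0) = 1 * (1 + 0.004489) = 1 * 1.004489 = 1.004489, which rounds to 1.0045.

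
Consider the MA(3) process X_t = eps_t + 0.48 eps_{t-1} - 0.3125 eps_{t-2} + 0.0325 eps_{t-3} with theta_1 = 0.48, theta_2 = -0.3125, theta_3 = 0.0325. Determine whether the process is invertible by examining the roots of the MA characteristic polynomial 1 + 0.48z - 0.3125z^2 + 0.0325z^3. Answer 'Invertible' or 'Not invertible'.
\text{Invertible}

The MA(q) characteristic polynomial is P(z) = 1 + 0.48z - 0.3125z^2 + 0.0325z^3.
Invertibility requires all roots to lie outside the unit circle, i.e. |z| > 1 for every root.
Degree 3: look for a simple real root z0 first, then factor out (1 - z/z0) and solve the remaining quadratic.
Testing z0 = 4: P(4) = 1 + (0.48)(4) + (-0.3125)(4)^2 + (0.0325)(4)^3
  = 1 + (1.92) + (-5) + (2.08) = 0.  So z_0 = 4 is a root, |z_0| = 4.
Divide out the factor (1 - 0.25 z) = (1 - z/z0) (since 1/z0 = 0.25):
  P(z) = (1 - 0.25 z)(1 + (0.73) z + (-0.13) z^2)
  [check: z-coef 0.73 - (0.25) = 0.48; z^2-coef -0.13 - (0.25)(0.73) = -0.3125; z^3-coef -(0.25)(-0.13) = 0.0325.]
Remaining roots from the quadratic factor 1 + (0.73) z + (-0.13) z^2:
  Set 1 + (0.73) z + (-0.13) z^2 = 0, i.e. a z^2 + b z + c = 0 with a = -0.13, b = 0.73, c = 1.
  Discriminant D = b^2 - 4ac = (0.73)^2 - 4*(-0.13)*1 = 0.5329 - (-0.52) = 1.0529.
  D >= 0, so the roots are real: z = (-b +/- sqrt(D)) / (2a) = (-0.73 +/- 1.026109) / (-0.26).
    z_1 = (-0.73 + 1.026109) / (-0.26) = -1.1389,   |z_1| = 1.1389.
    z_2 = (-0.73 - 1.026109) / (-0.26) = 6.7543,   |z_2| = 6.7543.
Moduli of all roots: 4.0000, 1.1389, 6.7543.
All moduli strictly greater than 1? Yes.
Verdict: Invertible.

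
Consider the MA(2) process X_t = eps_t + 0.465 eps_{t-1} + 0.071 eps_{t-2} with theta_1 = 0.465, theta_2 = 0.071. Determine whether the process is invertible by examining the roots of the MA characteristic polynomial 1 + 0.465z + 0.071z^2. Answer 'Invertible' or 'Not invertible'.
\text{Invertible}

The MA(q) characteristic polynomial is P(z) = 1 + 0.465z + 0.071z^2.
Invertibility requires all roots to lie outside the unit circle, i.e. |z| > 1 for every root.
Set 1 + (0.465) z + (0.071) z^2 = 0, i.e. a z^2 + b z + c = 0 with a = 0.071, b = 0.465, c = 1.
Discriminant D = b^2 - 4ac = (0.465)^2 - 4*(0.071)*1 = 0.216225 - (0.284) = -0.067775.
D < 0, so the roots are the complex-conjugate pair z = (-b +/- i sqrt(-D)) / (2a) = -3.2746 +/- 1.8334i.
For a conjugate pair |z|^2 = z * conj(z) = (product of roots) = c/a = 1/(0.071) = 14.084507, so |z| = sqrt(14.084507) = 3.7529 for both roots.
Moduli of all roots: 3.7529, 3.7529.
All moduli strictly greater than 1? Yes.
Verdict: Invertible.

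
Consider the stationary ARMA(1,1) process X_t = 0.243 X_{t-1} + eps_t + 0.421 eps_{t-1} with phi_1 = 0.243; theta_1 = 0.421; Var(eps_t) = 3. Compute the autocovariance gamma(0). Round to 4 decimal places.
\gamma(0) = 4.4057

Multiply the model equation by X_{t-k} and take expectations. With theta_0 = psi_0 = 1 and psi_j the MA(infinity) weights, this gives
  gamma(k) - sum_i phi_i gamma(k-i) = c_k,
  c_k = sigma^2 * sum_{j=k..q} theta_j psi_{j-k}   (c_k = 0 for k > q),
using gamma(-m) = gamma(m).
psi-weights needed (psi_j = theta_j + sum_i phi_i psi_{j-i}):
  psi_1 = theta_1 + phi_1 = 0.421 + (0.243) = 0.664
Right-hand sides:
  c_0 = sigma^2 (1 + theta_1 psi_1) = 3 * (1 + (0.421)(0.664)) = 3 * 1.279544 = 3.838632
  c_1 = sigma^2 theta_1 = 3 * (0.421) = 1.263
  c_2 = 0
Equations for k = 0 and k = 1 (AR order 1):
  gamma(0) = phi_1 gamma(1) + c_0
  gamma(1) = phi_1 gamma(0) + c_1
Substituting the second into the first: gamma(0) (1 - phi_1^2) = c_0 + phi_1 c_1, so
  gamma(0) = (c_0 + phi_1 c_1) / (1 - phi_1^2) = (3.838632 + (0.243)(1.263)) / (1 - (0.243)^2) = 4.145541 / 0.940951 = 4.405693.
Therefore gamma(0) = 4.4057 (to 4 decimal places).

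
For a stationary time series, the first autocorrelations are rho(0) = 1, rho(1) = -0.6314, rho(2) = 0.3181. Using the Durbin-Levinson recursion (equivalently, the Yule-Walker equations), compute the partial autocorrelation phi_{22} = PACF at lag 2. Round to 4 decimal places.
\phi_{22} = -0.1340

The PACF at lag k is phi_{kk}, the last component of the solution
to the Yule-Walker system G_k phi = r_k where
  (G_k)_{ij} = rho(|i - j|), (r_k)_i = rho(i), i,j = 1..k.
Equivalently, Durbin-Levinson gives phi_{kk} iteratively:
  phi_{11} = rho(1)
  phi_{kk} = [rho(k) - sum_{j=1..k-1} phi_{k-1,j} rho(k-j)]
            / [1 - sum_{j=1..k-1} phi_{k-1,j} rho(j)],
  phi_{k,j} = phi_{k-1,j} - phi_{kk} phi_{k-1,k-j},  j = 1..k-1.
Step k = 1:
  phi_11 = rho(1) = -0.6314.
Step k = 2:
  phi_22 = [rho(2) - phi_11 rho(1)] / [1 - phi_11 rho(1)] = [0.3181 - (-0.6314)(-0.6314)] / [1 - (-0.6314)(-0.6314)]
         = -0.08056596 / 0.60133404 = -0.134.
Therefore phi_{22} = -0.1340.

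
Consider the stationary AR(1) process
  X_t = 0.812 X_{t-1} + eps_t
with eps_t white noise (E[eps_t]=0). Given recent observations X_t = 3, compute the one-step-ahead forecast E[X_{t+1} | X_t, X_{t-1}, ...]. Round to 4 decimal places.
E[X_{t+1} \mid \mathcal F_t] = 2.4360

For an AR(p) model X_t = c + sum_i phi_i X_{t-i} + eps_t, the
one-step-ahead conditional mean is
  E[X_{t+1} | X_t, ...] = c + sum_i phi_i X_{t+1-i}.
Substitute known values:
  E[X_{t+1} | ...] = (0.812) * (3)
                   = 2.4360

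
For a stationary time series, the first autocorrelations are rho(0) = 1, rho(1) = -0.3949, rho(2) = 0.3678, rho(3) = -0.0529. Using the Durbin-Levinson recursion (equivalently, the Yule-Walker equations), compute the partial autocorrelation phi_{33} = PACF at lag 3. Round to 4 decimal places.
\phi_{33} = 0.1960

The PACF at lag k is phi_{kk}, the last component of the solution
to the Yule-Walker system G_k phi = r_k where
  (G_k)_{ij} = rho(|i - j|), (r_k)_i = rho(i), i,j = 1..k.
Equivalently, Durbin-Levinson gives phi_{kk} iteratively:
  phi_{11} = rho(1)
  phi_{kk} = [rho(k) - sum_{j=1..k-1} phi_{k-1,j} rho(k-j)]
            / [1 - sum_{j=1..k-1} phi_{k-1,j} rho(j)],
  phi_{k,j} = phi_{k-1,j} - phi_{kk} phi_{k-1,k-j},  j = 1..k-1.
Step k = 1:
  phi_11 = rho(1) = -0.3949.
Step k = 2:
  phi_22 = [rho(2) - phi_11 rho(1)] / [1 - phi_11 rho(1)] = [0.3678 - (-0.3949)(-0.3949)] / [1 - (-0.3949)(-0.3949)]
         = 0.21185399 / 0.84405399 = 0.250996.
  Update: phi_21 = phi_11 - phi_22 phi_11 = -0.3949 - (0.250996)(-0.3949) = -0.295782.
Step k = 3:
  phi_33 = [rho(3) - phi_21 rho(2) - phi_22 rho(1)] / [1 - phi_21 rho(1) - phi_22 rho(2)]
    numerator   = -0.0529 - (-0.295782)(0.3678) - (0.250996)(-0.3949) = 0.15500677
    denominator = 1 - (-0.295782)(-0.3949) - (0.250996)(0.3678) = 0.79087953
  phi_33 = 0.15500677 / 0.79087953 = 0.196.
Therefore phi_{33} = 0.1960.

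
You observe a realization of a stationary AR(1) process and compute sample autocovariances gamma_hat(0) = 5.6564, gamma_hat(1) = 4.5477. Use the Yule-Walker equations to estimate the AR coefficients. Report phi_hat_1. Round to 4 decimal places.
\hat\phi_{1} = 0.8040

The Yule-Walker equations for an AR(p) process read, in matrix form,
  Gamma_p phi = r_p,   with   (Gamma_p)_{ij} = gamma(|i - j|),
                       (r_p)_i = gamma(i),   i,j = 1..p.
Substitute the sample gammas (Toeplitz matrix and right-hand side of size 1):
  Gamma_p = [[5.6564]]
  r_p     = [4.5477]
With p = 1 this is the single equation gamma(0) phi_1 = gamma(1):
  phi_hat_1 = gamma(1) / gamma(0) = 4.5477 / 5.6564 = 0.8040.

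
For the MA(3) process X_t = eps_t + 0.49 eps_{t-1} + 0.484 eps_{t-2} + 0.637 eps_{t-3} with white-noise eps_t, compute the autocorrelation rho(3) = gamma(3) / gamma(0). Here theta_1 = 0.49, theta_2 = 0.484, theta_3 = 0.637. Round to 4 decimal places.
\rho(3) = 0.3388

For an MA(q) process with theta_0 = 1, the autocovariance is
  gamma(k) = sigma^2 * sum_{i=0..q-k} theta_i * theta_{i+k},
and rho(k) = gamma(k) / gamma(0). Sigma^2 cancels.
  numerator   = (1)*(0.637) = 0.637.
  denominator = (1)^2 + (0.49)^2 + (0.484)^2 + (0.637)^2 = 1.880125.
  rho(3) = 0.637 / 1.880125 = 0.3388.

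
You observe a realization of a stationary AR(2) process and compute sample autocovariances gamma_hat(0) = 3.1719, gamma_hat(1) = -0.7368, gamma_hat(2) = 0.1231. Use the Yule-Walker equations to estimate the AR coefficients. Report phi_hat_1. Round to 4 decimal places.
\hat\phi_{1} = -0.2360

The Yule-Walker equations for an AR(p) process read, in matrix form,
  Gamma_p phi = r_p,   with   (Gamma_p)_{ij} = gamma(|i - j|),
                       (r_p)_i = gamma(i),   i,j = 1..p.
Substitute the sample gammas (Toeplitz matrix and right-hand side of size 2):
  Gamma_p = [[3.1719, -0.7368], [-0.7368, 3.1719]]
  r_p     = [-0.7368, 0.1231]
Written out:
  3.1719 phi_1 - 0.7368 phi_2 = -0.7368
  -0.7368 phi_1 + 3.1719 phi_2 = 0.1231
Solve by Cramer's rule:
  det = gamma(0)^2 - gamma(1)^2 = (3.1719)^2 - (-0.7368)^2 = 10.06094961 - 0.54287424 = 9.51807537
  phi_hat_1 = [gamma(1) gamma(0) - gamma(1) gamma(2)] / det = [(-0.7368)(3.1719) - (-0.7368)(0.1231)] / 9.51807537 = -2.24635584 / 9.51807537 = -0.236
  phi_hat_2 = [gamma(0) gamma(2) - gamma(1)^2] / det = [(3.1719)(0.1231) - (-0.7368)^2] / 9.51807537 = -0.15241335 / 9.51807537 = -0.016
So phi_hat = [-0.2360, -0.0160].
Therefore phi_hat_1 = -0.2360.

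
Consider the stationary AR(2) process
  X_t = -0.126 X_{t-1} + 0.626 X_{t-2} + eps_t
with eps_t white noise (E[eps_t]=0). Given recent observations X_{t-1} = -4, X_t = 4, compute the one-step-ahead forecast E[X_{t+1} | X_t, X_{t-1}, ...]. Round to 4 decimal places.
E[X_{t+1} \mid \mathcal F_t] = -3.0080

For an AR(p) model X_t = c + sum_i phi_i X_{t-i} + eps_t, the
one-step-ahead conditional mean is
  E[X_{t+1} | X_t, ...] = c + sum_i phi_i X_{t+1-i}.
Substitute known values:
  E[X_{t+1} | ...] = (-0.126) * (4) + (0.626) * (-4)
                   = -3.0080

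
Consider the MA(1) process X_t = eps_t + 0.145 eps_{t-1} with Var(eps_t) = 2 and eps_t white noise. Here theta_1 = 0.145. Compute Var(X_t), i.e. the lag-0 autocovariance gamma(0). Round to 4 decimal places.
\gamma(0) = 2.0421

For an MA(q) process X_t = eps_t + sum_i theta_i eps_{t-i} with
Var(eps_t) = sigma^2, the variance is
  gamma(0) = sigma^2 * (1 + sum_i theta_i^2).
  sum_i theta_i^2 = (0.145)^2 = 0.021025.
  gamma(0) = 2 * (1 + 0.021025) = 2 * 1.021025 = 2.04205, which rounds to 2.0421.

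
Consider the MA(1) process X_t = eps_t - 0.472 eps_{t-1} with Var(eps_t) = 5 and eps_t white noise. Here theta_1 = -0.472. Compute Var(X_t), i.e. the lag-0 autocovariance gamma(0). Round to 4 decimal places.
\gamma(0) = 6.1139

For an MA(q) process X_t = eps_t + sum_i theta_i eps_{t-i} with
Var(eps_t) = sigma^2, the variance is
  gamma(0) = sigma^2 * (1 + sum_i theta_i^2).
  sum_i theta_i^2 = (-0.472)^2 = 0.222784.
  gamma(0) = 5 * (1 + 0.222784) = 5 * 1.222784 = 6.11392, which rounds to 6.1139.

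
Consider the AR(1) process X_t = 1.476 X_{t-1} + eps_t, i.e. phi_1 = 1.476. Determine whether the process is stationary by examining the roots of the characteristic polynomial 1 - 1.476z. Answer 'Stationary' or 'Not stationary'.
\text{Not stationary}

The AR(p) characteristic polynomial is P(z) = 1 - 1.476z.
Stationarity requires all roots to lie outside the unit circle, i.e. |z| > 1 for every root.
This is linear in z: 1 + (-1.476) z = 0  =>  z = -1/(-1.476) = 0.677507,  |z| = 0.677507.
Moduli of all roots: 0.6775.
All moduli strictly greater than 1? No.
Verdict: Not stationary.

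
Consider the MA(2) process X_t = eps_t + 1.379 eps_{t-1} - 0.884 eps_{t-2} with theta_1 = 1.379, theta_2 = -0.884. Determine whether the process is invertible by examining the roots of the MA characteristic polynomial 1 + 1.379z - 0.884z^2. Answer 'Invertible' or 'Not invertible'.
\text{Not invertible}

The MA(q) characteristic polynomial is P(z) = 1 + 1.379z - 0.884z^2.
Invertibility requires all roots to lie outside the unit circle, i.e. |z| > 1 for every root.
Set 1 + (1.379) z + (-0.884) z^2 = 0, i.e. a z^2 + b z + c = 0 with a = -0.884, b = 1.379, c = 1.
Discriminant D = b^2 - 4ac = (1.379)^2 - 4*(-0.884)*1 = 1.901641 - (-3.536) = 5.437641.
D >= 0, so the roots are real: z = (-b +/- sqrt(D)) / (2a) = (-1.379 +/- 2.331875) / (-1.768).
  z_1 = (-1.379 + 2.331875) / (-1.768) = -0.539,   |z_1| = 0.539.
  z_2 = (-1.379 - 2.331875) / (-1.768) = 2.0989,   |z_2| = 2.0989.
Moduli of all roots: 0.5390, 2.0989.
All moduli strictly greater than 1? No.
Verdict: Not invertible.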